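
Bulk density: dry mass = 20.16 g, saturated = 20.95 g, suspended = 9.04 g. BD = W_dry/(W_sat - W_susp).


BD = 20.16 / (20.95 - 9.04) = 20.16 / 11.91 = 1.693 g/cm^3

1.693


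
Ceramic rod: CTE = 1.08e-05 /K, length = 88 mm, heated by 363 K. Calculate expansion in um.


dL = 1.08e-05 * 88 * 363 * 1000 = 344.995 um

344.995


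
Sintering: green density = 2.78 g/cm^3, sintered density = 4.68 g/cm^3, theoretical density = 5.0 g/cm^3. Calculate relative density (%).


Relative = 4.68 / 5.0 * 100 = 93.6%

93.6


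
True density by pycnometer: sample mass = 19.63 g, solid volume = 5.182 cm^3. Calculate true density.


TD = 19.63 / 5.182 = 3.788 g/cm^3

3.788


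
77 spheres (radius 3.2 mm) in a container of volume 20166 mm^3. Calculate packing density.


V_sphere = 4/3*pi*3.2^3 = 137.2583 mm^3
Total V = 77*137.2583 = 10568.8891 mm^3
PD = 10568.8891 / 20166 = 0.524

0.524


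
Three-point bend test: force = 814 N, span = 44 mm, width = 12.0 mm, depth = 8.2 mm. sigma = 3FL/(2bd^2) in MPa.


sigma = 3*814*44/(2*12.0*8.2^2) = 66.6 MPa

66.6


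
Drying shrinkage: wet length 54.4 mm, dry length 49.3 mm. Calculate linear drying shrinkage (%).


DS = (54.4 - 49.3) / 54.4 * 100 = 9.38%

9.38


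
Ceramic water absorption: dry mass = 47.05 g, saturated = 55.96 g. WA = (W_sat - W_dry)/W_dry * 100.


WA = (55.96 - 47.05) / 47.05 * 100 = 18.94%

18.94


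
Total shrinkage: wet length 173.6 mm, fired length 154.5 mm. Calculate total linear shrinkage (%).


TS = (173.6 - 154.5) / 173.6 * 100 = 11.0%

11.0


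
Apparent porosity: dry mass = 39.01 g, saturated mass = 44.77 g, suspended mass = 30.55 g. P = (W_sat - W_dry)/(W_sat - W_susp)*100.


P = (44.77 - 39.01) / (44.77 - 30.55) * 100 = 5.76 / 14.22 * 100 = 40.5%

40.5


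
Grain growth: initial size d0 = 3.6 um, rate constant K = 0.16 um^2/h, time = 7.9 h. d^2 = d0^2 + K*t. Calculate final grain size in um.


d^2 = 3.6^2 + 0.16*7.9 = 14.224
d = sqrt(14.224) = 3.77 um

3.77


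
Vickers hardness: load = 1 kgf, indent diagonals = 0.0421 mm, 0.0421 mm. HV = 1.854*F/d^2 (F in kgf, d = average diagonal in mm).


d_avg = (0.0421+0.0421)/2 = 0.0421 mm
HV = 1.854*1/0.0421^2 = 1046

1046


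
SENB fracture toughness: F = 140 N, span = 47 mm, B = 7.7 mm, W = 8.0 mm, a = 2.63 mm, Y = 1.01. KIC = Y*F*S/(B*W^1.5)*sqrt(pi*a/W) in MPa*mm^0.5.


KIC = 1.01*140*47/(7.7*8.0^1.5)*sqrt(pi*2.63/8.0) = 38.76

38.76


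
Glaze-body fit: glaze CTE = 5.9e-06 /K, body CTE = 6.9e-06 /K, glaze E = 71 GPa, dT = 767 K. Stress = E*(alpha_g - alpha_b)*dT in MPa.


Stress = 71*1000*(5.9e-06 - 6.9e-06)*767 = -54.5 MPa

-54.5


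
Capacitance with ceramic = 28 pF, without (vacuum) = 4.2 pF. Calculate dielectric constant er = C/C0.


er = 28 / 4.2 = 6.67

6.67


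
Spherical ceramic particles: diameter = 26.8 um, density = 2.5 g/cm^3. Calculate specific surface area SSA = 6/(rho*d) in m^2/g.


SSA = 6 / (2.5 * 26.8) = 0.09 m^2/g

0.09


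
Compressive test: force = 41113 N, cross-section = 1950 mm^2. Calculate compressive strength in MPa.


CS = 41113 / 1950 = 21.1 MPa

21.1


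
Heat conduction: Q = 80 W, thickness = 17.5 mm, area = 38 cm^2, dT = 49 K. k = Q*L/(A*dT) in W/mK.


k = 80*17.5/1000/(38/10000*49) = 7.52 W/mK

7.52


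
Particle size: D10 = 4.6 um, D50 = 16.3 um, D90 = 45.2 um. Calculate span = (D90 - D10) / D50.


Span = (45.2 - 4.6) / 16.3 = 40.6 / 16.3 = 2.491

2.491


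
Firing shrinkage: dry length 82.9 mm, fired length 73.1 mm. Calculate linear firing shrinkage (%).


FS = (82.9 - 73.1) / 82.9 * 100 = 11.82%

11.82


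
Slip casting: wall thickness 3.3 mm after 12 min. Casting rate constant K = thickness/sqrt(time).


K = 3.3 / sqrt(12) = 3.3 / 3.4641 = 0.953 mm/min^0.5

0.953


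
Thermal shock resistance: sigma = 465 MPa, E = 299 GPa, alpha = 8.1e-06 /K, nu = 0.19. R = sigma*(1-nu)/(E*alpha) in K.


R = 465*(1-0.19)/(299*1000*8.1e-06) = 156 K

156


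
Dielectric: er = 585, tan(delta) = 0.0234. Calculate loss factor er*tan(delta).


Loss = 585 * 0.0234 = 13.689

13.689


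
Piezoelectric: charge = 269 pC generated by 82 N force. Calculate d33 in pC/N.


d33 = 269 / 82 = 3.3 pC/N

3.3


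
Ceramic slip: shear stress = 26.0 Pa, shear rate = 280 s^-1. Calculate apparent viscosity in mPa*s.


eta = tau/gamma * 1000 = 26.0/280 * 1000 = 92.9 mPa*s

92.9


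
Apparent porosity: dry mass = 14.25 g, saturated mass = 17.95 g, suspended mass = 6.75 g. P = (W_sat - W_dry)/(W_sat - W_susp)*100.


P = (17.95 - 14.25) / (17.95 - 6.75) * 100 = 3.7 / 11.2 * 100 = 33.0%

33.0


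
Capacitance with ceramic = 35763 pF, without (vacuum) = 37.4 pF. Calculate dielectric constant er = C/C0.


er = 35763 / 37.4 = 956.23

956.23


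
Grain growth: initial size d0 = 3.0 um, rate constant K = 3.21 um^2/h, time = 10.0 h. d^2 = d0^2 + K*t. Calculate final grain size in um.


d^2 = 3.0^2 + 3.21*10.0 = 41.1
d = sqrt(41.1) = 6.41 um

6.41


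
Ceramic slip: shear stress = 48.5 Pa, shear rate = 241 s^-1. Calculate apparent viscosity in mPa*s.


eta = tau/gamma * 1000 = 48.5/241 * 1000 = 201.2 mPa*s

201.2


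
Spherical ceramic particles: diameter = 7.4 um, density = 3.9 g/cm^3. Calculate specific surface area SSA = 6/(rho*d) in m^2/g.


SSA = 6 / (3.9 * 7.4) = 0.208 m^2/g

0.208


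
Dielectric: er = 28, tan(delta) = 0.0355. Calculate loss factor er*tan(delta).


Loss = 28 * 0.0355 = 0.994

0.994


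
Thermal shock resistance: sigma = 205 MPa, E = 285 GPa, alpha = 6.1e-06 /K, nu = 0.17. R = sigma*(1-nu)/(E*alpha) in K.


R = 205*(1-0.17)/(285*1000*6.1e-06) = 98 K

98


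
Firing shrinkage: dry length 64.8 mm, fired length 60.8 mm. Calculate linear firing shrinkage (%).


FS = (64.8 - 60.8) / 64.8 * 100 = 6.17%

6.17


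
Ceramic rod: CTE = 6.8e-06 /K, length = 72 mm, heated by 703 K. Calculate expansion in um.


dL = 6.8e-06 * 72 * 703 * 1000 = 344.189 um

344.189


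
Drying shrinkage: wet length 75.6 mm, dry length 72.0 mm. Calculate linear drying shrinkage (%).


DS = (75.6 - 72.0) / 75.6 * 100 = 4.76%

4.76


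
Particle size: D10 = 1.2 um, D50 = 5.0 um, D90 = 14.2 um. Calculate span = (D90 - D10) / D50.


Span = (14.2 - 1.2) / 5.0 = 13.0 / 5.0 = 2.6

2.6


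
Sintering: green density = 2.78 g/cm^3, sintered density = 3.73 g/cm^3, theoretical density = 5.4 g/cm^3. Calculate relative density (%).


Relative = 3.73 / 5.4 * 100 = 69.1%

69.1


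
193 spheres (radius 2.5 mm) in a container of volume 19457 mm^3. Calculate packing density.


V_sphere = 4/3*pi*2.5^3 = 65.4498 mm^3
Total V = 193*65.4498 = 12631.8114 mm^3
PD = 12631.8114 / 19457 = 0.649

0.649


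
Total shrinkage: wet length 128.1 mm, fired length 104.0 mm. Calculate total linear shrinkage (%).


TS = (128.1 - 104.0) / 128.1 * 100 = 18.81%

18.81


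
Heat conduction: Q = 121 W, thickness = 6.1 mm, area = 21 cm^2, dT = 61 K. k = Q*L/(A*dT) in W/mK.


k = 121*6.1/1000/(21/10000*61) = 5.76 W/mK

5.76


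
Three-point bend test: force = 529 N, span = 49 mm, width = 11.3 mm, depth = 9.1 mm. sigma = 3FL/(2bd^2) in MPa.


sigma = 3*529*49/(2*11.3*9.1^2) = 41.6 MPa

41.6


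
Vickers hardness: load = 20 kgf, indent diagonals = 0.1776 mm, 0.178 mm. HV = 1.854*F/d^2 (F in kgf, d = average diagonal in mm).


d_avg = (0.1776+0.178)/2 = 0.1778 mm
HV = 1.854*20/0.1778^2 = 1173

1173


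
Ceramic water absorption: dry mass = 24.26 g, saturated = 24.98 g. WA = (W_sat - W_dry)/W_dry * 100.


WA = (24.98 - 24.26) / 24.26 * 100 = 2.97%

2.97


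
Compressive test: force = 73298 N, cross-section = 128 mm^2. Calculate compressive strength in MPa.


CS = 73298 / 128 = 572.6 MPa

572.6


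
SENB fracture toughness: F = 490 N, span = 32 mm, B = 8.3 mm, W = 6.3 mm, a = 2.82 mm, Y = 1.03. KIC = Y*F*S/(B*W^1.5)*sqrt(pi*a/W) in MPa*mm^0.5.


KIC = 1.03*490*32/(8.3*6.3^1.5)*sqrt(pi*2.82/6.3) = 145.92

145.92


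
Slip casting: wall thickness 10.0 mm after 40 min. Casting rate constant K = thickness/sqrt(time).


K = 10.0 / sqrt(40) = 10.0 / 6.3246 = 1.581 mm/min^0.5

1.581


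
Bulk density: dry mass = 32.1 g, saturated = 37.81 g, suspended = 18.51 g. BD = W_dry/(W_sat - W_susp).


BD = 32.1 / (37.81 - 18.51) = 32.1 / 19.3 = 1.663 g/cm^3

1.663


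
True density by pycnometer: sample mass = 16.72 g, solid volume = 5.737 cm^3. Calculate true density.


TD = 16.72 / 5.737 = 2.914 g/cm^3

2.914


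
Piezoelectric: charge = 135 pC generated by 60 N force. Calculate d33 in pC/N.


d33 = 135 / 60 = 2.3 pC/N

2.3


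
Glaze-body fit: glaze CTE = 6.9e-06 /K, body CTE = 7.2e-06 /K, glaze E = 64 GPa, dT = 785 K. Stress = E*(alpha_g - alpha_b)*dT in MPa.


Stress = 64*1000*(6.9e-06 - 7.2e-06)*785 = -15.1 MPa

-15.1


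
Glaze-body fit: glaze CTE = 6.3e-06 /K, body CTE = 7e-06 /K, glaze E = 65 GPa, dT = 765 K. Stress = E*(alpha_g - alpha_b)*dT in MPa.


Stress = 65*1000*(6.3e-06 - 7e-06)*765 = -34.8 MPa

-34.8


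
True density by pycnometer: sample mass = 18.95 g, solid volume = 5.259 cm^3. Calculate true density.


TD = 18.95 / 5.259 = 3.603 g/cm^3

3.603


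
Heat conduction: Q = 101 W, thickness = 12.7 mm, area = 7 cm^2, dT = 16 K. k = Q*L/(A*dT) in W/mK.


k = 101*12.7/1000/(7/10000*16) = 114.53 W/mK

114.53


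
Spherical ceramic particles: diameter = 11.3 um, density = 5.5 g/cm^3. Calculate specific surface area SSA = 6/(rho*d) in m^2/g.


SSA = 6 / (5.5 * 11.3) = 0.097 m^2/g

0.097


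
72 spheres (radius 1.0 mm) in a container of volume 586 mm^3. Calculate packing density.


V_sphere = 4/3*pi*1.0^3 = 4.1888 mm^3
Total V = 72*4.1888 = 301.5936 mm^3
PD = 301.5936 / 586 = 0.515

0.515


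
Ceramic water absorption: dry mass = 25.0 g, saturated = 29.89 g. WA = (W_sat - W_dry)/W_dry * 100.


WA = (29.89 - 25.0) / 25.0 * 100 = 19.56%

19.56


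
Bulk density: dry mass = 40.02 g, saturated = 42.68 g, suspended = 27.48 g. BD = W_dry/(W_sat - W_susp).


BD = 40.02 / (42.68 - 27.48) = 40.02 / 15.2 = 2.633 g/cm^3

2.633


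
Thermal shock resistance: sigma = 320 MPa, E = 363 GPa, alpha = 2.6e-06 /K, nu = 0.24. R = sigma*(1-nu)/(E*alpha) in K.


R = 320*(1-0.24)/(363*1000*2.6e-06) = 258 K

258


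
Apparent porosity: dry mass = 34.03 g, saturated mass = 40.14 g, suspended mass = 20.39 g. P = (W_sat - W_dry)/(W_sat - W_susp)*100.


P = (40.14 - 34.03) / (40.14 - 20.39) * 100 = 6.11 / 19.75 * 100 = 30.9%

30.9


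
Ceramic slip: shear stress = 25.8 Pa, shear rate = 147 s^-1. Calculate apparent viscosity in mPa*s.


eta = tau/gamma * 1000 = 25.8/147 * 1000 = 175.5 mPa*s

175.5


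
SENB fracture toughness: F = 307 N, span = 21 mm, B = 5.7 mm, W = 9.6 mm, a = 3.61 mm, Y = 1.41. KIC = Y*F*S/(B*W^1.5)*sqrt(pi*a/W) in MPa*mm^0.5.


KIC = 1.41*307*21/(5.7*9.6^1.5)*sqrt(pi*3.61/9.6) = 58.28

58.28


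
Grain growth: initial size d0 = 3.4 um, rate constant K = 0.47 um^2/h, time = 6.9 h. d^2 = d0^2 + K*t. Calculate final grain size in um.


d^2 = 3.4^2 + 0.47*6.9 = 14.803
d = sqrt(14.803) = 3.85 um

3.85


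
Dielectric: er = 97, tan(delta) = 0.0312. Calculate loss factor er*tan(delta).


Loss = 97 * 0.0312 = 3.026

3.026


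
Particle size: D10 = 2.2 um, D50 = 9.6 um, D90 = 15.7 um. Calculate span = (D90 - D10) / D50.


Span = (15.7 - 2.2) / 9.6 = 13.5 / 9.6 = 1.406

1.406


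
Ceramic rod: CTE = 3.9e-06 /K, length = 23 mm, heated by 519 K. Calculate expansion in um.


dL = 3.9e-06 * 23 * 519 * 1000 = 46.554 um

46.554


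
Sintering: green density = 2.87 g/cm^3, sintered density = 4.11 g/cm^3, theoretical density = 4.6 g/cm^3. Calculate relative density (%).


Relative = 4.11 / 4.6 * 100 = 89.3%

89.3


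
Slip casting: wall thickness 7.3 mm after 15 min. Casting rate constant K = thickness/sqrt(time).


K = 7.3 / sqrt(15) = 7.3 / 3.873 = 1.885 mm/min^0.5

1.885


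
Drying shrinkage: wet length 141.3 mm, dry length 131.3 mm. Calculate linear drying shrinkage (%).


DS = (141.3 - 131.3) / 141.3 * 100 = 7.08%

7.08


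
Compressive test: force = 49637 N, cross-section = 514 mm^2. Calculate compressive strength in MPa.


CS = 49637 / 514 = 96.6 MPa

96.6


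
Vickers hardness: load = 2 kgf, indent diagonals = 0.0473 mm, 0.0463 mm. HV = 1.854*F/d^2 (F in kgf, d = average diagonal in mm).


d_avg = (0.0473+0.0463)/2 = 0.0468 mm
HV = 1.854*2/0.0468^2 = 1693

1693


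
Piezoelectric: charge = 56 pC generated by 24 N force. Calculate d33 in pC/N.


d33 = 56 / 24 = 2.3 pC/N

2.3


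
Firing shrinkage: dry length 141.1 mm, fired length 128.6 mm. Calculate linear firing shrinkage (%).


FS = (141.1 - 128.6) / 141.1 * 100 = 8.86%

8.86


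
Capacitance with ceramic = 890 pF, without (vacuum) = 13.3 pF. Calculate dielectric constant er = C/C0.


er = 890 / 13.3 = 66.92

66.92


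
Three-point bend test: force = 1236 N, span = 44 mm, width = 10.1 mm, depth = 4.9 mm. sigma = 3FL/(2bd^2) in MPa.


sigma = 3*1236*44/(2*10.1*4.9^2) = 336.4 MPa

336.4


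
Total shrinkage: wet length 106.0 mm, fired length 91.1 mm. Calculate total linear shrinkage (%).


TS = (106.0 - 91.1) / 106.0 * 100 = 14.06%

14.06


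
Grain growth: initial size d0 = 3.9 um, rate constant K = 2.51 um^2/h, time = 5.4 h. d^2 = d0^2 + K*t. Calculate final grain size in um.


d^2 = 3.9^2 + 2.51*5.4 = 28.764
d = sqrt(28.764) = 5.36 um

5.36


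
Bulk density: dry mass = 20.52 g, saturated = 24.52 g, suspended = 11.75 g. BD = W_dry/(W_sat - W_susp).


BD = 20.52 / (24.52 - 11.75) = 20.52 / 12.77 = 1.607 g/cm^3

1.607


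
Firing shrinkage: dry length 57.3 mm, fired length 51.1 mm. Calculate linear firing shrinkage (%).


FS = (57.3 - 51.1) / 57.3 * 100 = 10.82%

10.82


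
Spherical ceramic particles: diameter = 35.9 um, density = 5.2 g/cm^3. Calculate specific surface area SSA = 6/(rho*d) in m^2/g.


SSA = 6 / (5.2 * 35.9) = 0.032 m^2/g

0.032


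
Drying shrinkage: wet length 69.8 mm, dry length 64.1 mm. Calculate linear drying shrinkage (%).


DS = (69.8 - 64.1) / 69.8 * 100 = 8.17%

8.17


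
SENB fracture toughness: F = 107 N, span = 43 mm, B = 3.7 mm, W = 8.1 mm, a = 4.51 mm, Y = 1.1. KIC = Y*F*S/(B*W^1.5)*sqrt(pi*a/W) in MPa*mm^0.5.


KIC = 1.1*107*43/(3.7*8.1^1.5)*sqrt(pi*4.51/8.1) = 78.48

78.48


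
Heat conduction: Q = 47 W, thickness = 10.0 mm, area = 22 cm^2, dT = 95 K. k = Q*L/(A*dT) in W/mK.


k = 47*10.0/1000/(22/10000*95) = 2.25 W/mK

2.25


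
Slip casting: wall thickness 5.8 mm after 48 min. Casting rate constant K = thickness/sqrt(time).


K = 5.8 / sqrt(48) = 5.8 / 6.9282 = 0.837 mm/min^0.5

0.837


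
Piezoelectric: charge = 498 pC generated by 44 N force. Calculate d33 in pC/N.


d33 = 498 / 44 = 11.3 pC/N

11.3


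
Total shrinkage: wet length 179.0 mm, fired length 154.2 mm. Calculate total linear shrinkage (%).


TS = (179.0 - 154.2) / 179.0 * 100 = 13.85%

13.85


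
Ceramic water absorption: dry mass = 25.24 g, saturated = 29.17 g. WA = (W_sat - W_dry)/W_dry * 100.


WA = (29.17 - 25.24) / 25.24 * 100 = 15.57%

15.57


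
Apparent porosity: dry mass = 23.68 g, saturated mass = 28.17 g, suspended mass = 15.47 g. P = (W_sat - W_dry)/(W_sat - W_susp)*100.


P = (28.17 - 23.68) / (28.17 - 15.47) * 100 = 4.49 / 12.7 * 100 = 35.4%

35.4


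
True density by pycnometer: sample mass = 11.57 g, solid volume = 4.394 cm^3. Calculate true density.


TD = 11.57 / 4.394 = 2.633 g/cm^3

2.633


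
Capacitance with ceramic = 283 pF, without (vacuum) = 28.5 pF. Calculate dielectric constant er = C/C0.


er = 283 / 28.5 = 9.93

9.93


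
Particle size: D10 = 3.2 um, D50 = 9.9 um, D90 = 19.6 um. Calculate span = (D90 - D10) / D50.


Span = (19.6 - 3.2) / 9.9 = 16.4 / 9.9 = 1.657

1.657


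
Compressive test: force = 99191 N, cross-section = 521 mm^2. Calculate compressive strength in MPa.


CS = 99191 / 521 = 190.4 MPa

190.4


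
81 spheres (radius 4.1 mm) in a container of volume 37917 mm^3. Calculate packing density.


V_sphere = 4/3*pi*4.1^3 = 288.6956 mm^3
Total V = 81*288.6956 = 23384.3436 mm^3
PD = 23384.3436 / 37917 = 0.617

0.617


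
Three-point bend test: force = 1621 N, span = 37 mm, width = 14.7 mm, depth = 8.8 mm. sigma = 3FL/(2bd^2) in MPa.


sigma = 3*1621*37/(2*14.7*8.8^2) = 79.0 MPa

79.0


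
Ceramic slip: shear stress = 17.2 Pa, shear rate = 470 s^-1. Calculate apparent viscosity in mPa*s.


eta = tau/gamma * 1000 = 17.2/470 * 1000 = 36.6 mPa*s

36.6


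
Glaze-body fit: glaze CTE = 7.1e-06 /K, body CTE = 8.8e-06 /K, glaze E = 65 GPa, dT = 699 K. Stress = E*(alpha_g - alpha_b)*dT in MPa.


Stress = 65*1000*(7.1e-06 - 8.8e-06)*699 = -77.2 MPa

-77.2


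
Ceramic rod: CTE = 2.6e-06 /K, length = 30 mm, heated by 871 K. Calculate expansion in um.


dL = 2.6e-06 * 30 * 871 * 1000 = 67.938 um

67.938


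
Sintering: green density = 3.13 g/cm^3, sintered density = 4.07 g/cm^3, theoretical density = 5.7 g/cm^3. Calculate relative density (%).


Relative = 4.07 / 5.7 * 100 = 71.4%

71.4


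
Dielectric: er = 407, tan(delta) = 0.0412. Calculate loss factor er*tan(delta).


Loss = 407 * 0.0412 = 16.768

16.768


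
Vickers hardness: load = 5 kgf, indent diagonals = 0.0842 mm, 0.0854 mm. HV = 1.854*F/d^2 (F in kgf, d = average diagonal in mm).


d_avg = (0.0842+0.0854)/2 = 0.0848 mm
HV = 1.854*5/0.0848^2 = 1289

1289


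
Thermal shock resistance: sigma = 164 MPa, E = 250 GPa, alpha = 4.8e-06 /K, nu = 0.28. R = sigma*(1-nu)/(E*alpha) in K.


R = 164*(1-0.28)/(250*1000*4.8e-06) = 98 K

98


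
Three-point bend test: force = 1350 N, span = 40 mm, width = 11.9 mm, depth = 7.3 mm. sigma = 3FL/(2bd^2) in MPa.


sigma = 3*1350*40/(2*11.9*7.3^2) = 127.7 MPa

127.7


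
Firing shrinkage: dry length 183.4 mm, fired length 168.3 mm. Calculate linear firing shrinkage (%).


FS = (183.4 - 168.3) / 183.4 * 100 = 8.23%

8.23


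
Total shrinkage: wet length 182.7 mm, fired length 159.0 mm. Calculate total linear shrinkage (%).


TS = (182.7 - 159.0) / 182.7 * 100 = 12.97%

12.97


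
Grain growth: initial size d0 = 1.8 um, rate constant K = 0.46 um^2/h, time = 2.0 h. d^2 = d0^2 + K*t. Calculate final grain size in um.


d^2 = 1.8^2 + 0.46*2.0 = 4.16
d = sqrt(4.16) = 2.04 um

2.04


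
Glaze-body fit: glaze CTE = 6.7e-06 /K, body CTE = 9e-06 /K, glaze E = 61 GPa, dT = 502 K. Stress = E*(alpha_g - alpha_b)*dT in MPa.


Stress = 61*1000*(6.7e-06 - 9e-06)*502 = -70.4 MPa

-70.4


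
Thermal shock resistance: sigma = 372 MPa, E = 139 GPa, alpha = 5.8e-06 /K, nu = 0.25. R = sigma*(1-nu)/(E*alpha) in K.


R = 372*(1-0.25)/(139*1000*5.8e-06) = 346 K

346


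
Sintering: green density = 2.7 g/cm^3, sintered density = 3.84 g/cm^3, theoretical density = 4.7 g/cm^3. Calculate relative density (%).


Relative = 3.84 / 4.7 * 100 = 81.7%

81.7


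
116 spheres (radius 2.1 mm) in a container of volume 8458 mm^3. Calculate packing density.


V_sphere = 4/3*pi*2.1^3 = 38.7924 mm^3
Total V = 116*38.7924 = 4499.9184 mm^3
PD = 4499.9184 / 8458 = 0.532

0.532


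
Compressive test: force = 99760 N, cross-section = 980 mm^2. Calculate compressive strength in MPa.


CS = 99760 / 980 = 101.8 MPa

101.8


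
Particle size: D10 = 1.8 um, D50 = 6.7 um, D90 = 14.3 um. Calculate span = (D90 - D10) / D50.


Span = (14.3 - 1.8) / 6.7 = 12.5 / 6.7 = 1.866

1.866


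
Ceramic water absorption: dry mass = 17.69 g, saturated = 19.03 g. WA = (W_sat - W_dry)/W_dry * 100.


WA = (19.03 - 17.69) / 17.69 * 100 = 7.57%

7.57


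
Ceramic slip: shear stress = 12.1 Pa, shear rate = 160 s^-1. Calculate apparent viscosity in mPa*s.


eta = tau/gamma * 1000 = 12.1/160 * 1000 = 75.6 mPa*s

75.6


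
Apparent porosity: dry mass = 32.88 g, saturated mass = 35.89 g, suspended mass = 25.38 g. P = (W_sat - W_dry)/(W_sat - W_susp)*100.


P = (35.89 - 32.88) / (35.89 - 25.38) * 100 = 3.01 / 10.51 * 100 = 28.6%

28.6


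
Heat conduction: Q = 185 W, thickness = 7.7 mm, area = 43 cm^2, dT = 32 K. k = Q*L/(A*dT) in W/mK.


k = 185*7.7/1000/(43/10000*32) = 10.35 W/mK

10.35


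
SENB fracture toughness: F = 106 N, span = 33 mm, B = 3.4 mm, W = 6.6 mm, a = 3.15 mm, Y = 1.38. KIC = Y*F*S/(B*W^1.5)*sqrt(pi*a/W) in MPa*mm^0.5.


KIC = 1.38*106*33/(3.4*6.6^1.5)*sqrt(pi*3.15/6.6) = 102.53

102.53


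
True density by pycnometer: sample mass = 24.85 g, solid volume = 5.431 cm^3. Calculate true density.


TD = 24.85 / 5.431 = 4.576 g/cm^3

4.576


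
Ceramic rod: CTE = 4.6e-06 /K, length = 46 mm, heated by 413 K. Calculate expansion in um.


dL = 4.6e-06 * 46 * 413 * 1000 = 87.391 um

87.391


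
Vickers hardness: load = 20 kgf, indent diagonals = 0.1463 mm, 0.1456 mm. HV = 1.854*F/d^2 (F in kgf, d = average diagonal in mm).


d_avg = (0.1463+0.1456)/2 = 0.14595 mm
HV = 1.854*20/0.14595^2 = 1741

1741


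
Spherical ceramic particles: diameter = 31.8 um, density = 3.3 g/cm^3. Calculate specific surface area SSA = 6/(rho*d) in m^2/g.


SSA = 6 / (3.3 * 31.8) = 0.057 m^2/g

0.057


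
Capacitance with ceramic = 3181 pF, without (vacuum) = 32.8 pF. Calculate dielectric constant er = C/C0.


er = 3181 / 32.8 = 96.98

96.98


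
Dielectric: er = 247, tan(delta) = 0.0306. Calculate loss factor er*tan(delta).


Loss = 247 * 0.0306 = 7.558

7.558


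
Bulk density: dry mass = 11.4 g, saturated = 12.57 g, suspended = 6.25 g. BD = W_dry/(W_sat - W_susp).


BD = 11.4 / (12.57 - 6.25) = 11.4 / 6.32 = 1.804 g/cm^3

1.804


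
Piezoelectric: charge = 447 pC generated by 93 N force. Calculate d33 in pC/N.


d33 = 447 / 93 = 4.8 pC/N

4.8


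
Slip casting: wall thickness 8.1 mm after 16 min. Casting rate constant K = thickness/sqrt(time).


K = 8.1 / sqrt(16) = 8.1 / 4.0 = 2.025 mm/min^0.5

2.025


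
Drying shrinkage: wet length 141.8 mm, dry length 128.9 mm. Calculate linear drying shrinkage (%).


DS = (141.8 - 128.9) / 141.8 * 100 = 9.1%

9.1


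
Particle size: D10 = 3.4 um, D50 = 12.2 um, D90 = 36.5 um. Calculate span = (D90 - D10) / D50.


Span = (36.5 - 3.4) / 12.2 = 33.1 / 12.2 = 2.713

2.713


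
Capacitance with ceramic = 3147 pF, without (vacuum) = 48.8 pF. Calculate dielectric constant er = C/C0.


er = 3147 / 48.8 = 64.49

64.49


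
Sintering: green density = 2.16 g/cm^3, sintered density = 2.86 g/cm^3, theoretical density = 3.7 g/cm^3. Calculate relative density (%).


Relative = 2.86 / 3.7 * 100 = 77.3%

77.3


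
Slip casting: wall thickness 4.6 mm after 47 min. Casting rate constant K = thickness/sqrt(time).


K = 4.6 / sqrt(47) = 4.6 / 6.8557 = 0.671 mm/min^0.5

0.671


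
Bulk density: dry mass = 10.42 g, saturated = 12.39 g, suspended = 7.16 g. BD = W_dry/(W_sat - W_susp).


BD = 10.42 / (12.39 - 7.16) = 10.42 / 5.23 = 1.992 g/cm^3

1.992


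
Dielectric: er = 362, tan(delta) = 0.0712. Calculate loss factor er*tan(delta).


Loss = 362 * 0.0712 = 25.774

25.774


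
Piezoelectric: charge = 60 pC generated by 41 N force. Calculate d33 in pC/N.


d33 = 60 / 41 = 1.5 pC/N

1.5


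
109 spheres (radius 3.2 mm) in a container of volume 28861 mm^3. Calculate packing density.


V_sphere = 4/3*pi*3.2^3 = 137.2583 mm^3
Total V = 109*137.2583 = 14961.1547 mm^3
PD = 14961.1547 / 28861 = 0.518

0.518


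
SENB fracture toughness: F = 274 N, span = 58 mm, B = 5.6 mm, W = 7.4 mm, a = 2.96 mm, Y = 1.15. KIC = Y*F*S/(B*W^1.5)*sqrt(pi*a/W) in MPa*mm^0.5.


KIC = 1.15*274*58/(5.6*7.4^1.5)*sqrt(pi*2.96/7.4) = 181.74

181.74


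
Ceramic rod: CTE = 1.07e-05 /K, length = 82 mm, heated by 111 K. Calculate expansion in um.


dL = 1.07e-05 * 82 * 111 * 1000 = 97.391 um

97.391


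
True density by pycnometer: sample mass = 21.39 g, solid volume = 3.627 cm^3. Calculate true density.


TD = 21.39 / 3.627 = 5.897 g/cm^3

5.897


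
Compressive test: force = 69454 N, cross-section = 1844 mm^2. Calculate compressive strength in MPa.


CS = 69454 / 1844 = 37.7 MPa

37.7


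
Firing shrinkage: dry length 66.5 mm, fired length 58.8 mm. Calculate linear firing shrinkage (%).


FS = (66.5 - 58.8) / 66.5 * 100 = 11.58%

11.58


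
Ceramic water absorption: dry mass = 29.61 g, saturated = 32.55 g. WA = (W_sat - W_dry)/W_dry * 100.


WA = (32.55 - 29.61) / 29.61 * 100 = 9.93%

9.93


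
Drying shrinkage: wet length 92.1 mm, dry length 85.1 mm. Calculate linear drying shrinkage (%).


DS = (92.1 - 85.1) / 92.1 * 100 = 7.6%

7.6


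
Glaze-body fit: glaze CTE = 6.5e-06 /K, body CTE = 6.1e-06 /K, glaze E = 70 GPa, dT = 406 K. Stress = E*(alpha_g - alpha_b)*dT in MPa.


Stress = 70*1000*(6.5e-06 - 6.1e-06)*406 = 11.4 MPa

11.4


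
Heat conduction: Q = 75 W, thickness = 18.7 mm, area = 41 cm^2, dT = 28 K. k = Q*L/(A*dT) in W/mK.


k = 75*18.7/1000/(41/10000*28) = 12.22 W/mK

12.22


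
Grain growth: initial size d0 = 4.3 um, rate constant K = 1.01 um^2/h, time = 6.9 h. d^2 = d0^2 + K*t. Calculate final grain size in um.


d^2 = 4.3^2 + 1.01*6.9 = 25.459
d = sqrt(25.459) = 5.05 um

5.05


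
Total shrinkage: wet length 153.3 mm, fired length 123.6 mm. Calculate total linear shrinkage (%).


TS = (153.3 - 123.6) / 153.3 * 100 = 19.37%

19.37


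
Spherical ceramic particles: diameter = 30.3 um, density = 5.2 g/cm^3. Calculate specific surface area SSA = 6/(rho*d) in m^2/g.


SSA = 6 / (5.2 * 30.3) = 0.038 m^2/g

0.038


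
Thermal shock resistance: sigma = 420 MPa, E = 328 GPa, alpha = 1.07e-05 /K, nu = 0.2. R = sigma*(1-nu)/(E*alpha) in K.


R = 420*(1-0.2)/(328*1000*1.07e-05) = 96 K

96


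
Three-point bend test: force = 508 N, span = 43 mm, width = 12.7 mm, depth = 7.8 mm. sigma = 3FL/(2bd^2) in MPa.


sigma = 3*508*43/(2*12.7*7.8^2) = 42.4 MPa

42.4


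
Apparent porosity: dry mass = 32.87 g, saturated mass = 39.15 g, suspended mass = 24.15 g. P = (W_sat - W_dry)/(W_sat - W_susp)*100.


P = (39.15 - 32.87) / (39.15 - 24.15) * 100 = 6.28 / 15.0 * 100 = 41.9%

41.9


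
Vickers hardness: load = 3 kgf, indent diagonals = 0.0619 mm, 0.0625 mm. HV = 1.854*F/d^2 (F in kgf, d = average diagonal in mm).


d_avg = (0.0619+0.0625)/2 = 0.0622 mm
HV = 1.854*3/0.0622^2 = 1438

1438


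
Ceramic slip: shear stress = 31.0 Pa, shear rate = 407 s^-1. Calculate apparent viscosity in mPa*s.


eta = tau/gamma * 1000 = 31.0/407 * 1000 = 76.2 mPa*s

76.2


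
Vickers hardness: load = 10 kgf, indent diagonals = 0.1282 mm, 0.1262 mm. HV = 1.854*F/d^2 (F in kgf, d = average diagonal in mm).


d_avg = (0.1282+0.1262)/2 = 0.1272 mm
HV = 1.854*10/0.1272^2 = 1146

1146


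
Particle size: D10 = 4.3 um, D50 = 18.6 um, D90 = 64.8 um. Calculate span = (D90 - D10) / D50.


Span = (64.8 - 4.3) / 18.6 = 60.5 / 18.6 = 3.253

3.253


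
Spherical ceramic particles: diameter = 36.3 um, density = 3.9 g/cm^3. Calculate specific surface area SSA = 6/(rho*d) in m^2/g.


SSA = 6 / (3.9 * 36.3) = 0.042 m^2/g

0.042


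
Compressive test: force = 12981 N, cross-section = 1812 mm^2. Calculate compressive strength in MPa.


CS = 12981 / 1812 = 7.2 MPa

7.2


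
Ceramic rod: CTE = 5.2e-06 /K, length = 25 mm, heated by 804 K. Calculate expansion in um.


dL = 5.2e-06 * 25 * 804 * 1000 = 104.52 um

104.52


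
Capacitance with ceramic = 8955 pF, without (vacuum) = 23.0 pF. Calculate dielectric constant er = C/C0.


er = 8955 / 23.0 = 389.35

389.35


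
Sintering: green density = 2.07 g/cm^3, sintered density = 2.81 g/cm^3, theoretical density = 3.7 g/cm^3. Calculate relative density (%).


Relative = 2.81 / 3.7 * 100 = 75.9%

75.9


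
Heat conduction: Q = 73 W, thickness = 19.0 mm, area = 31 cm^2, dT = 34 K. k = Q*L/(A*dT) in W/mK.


k = 73*19.0/1000/(31/10000*34) = 13.16 W/mK

13.16


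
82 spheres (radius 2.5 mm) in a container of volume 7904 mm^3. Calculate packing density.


V_sphere = 4/3*pi*2.5^3 = 65.4498 mm^3
Total V = 82*65.4498 = 5366.8836 mm^3
PD = 5366.8836 / 7904 = 0.679

0.679


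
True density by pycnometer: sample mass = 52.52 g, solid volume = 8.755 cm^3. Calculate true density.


TD = 52.52 / 8.755 = 5.999 g/cm^3

5.999


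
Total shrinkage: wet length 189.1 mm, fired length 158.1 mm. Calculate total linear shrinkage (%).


TS = (189.1 - 158.1) / 189.1 * 100 = 16.39%

16.39


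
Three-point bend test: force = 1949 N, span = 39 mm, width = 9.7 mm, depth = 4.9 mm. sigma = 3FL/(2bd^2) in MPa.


sigma = 3*1949*39/(2*9.7*4.9^2) = 489.6 MPa

489.6


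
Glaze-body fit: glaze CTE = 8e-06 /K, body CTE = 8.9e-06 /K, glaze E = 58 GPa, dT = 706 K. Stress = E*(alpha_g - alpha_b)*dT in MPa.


Stress = 58*1000*(8e-06 - 8.9e-06)*706 = -36.9 MPa

-36.9


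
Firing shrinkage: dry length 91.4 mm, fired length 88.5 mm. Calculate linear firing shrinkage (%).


FS = (91.4 - 88.5) / 91.4 * 100 = 3.17%

3.17


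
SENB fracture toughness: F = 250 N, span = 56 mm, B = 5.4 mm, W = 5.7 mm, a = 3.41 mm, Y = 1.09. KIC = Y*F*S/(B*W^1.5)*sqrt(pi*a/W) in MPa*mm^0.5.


KIC = 1.09*250*56/(5.4*5.7^1.5)*sqrt(pi*3.41/5.7) = 284.68

284.68


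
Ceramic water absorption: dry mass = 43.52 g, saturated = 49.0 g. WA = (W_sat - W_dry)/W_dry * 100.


WA = (49.0 - 43.52) / 43.52 * 100 = 12.59%

12.59


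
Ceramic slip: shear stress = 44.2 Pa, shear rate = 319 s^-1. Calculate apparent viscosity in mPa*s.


eta = tau/gamma * 1000 = 44.2/319 * 1000 = 138.6 mPa*s

138.6


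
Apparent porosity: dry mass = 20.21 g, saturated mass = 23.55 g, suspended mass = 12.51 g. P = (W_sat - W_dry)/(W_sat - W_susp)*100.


P = (23.55 - 20.21) / (23.55 - 12.51) * 100 = 3.34 / 11.04 * 100 = 30.3%

30.3


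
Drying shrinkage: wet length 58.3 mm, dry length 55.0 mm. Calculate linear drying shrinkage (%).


DS = (58.3 - 55.0) / 58.3 * 100 = 5.66%

5.66


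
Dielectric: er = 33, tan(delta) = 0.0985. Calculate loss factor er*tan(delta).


Loss = 33 * 0.0985 = 3.251

3.251


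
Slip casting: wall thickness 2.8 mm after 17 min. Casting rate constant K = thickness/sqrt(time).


K = 2.8 / sqrt(17) = 2.8 / 4.1231 = 0.679 mm/min^0.5

0.679


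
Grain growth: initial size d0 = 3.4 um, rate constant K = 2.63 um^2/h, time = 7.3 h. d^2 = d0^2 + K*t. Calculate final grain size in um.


d^2 = 3.4^2 + 2.63*7.3 = 30.759
d = sqrt(30.759) = 5.55 um

5.55


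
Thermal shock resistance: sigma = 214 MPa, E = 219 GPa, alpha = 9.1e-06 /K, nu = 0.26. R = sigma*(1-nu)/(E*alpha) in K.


R = 214*(1-0.26)/(219*1000*9.1e-06) = 79 K

79


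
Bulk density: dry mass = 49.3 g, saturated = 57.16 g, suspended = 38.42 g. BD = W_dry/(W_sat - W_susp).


BD = 49.3 / (57.16 - 38.42) = 49.3 / 18.74 = 2.631 g/cm^3

2.631


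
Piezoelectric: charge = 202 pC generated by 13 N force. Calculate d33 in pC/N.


d33 = 202 / 13 = 15.5 pC/N

15.5


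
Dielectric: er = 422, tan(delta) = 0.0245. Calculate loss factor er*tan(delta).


Loss = 422 * 0.0245 = 10.339

10.339


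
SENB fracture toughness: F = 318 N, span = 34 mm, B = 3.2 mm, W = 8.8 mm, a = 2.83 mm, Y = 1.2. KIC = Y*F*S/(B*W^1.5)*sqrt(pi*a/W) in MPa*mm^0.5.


KIC = 1.2*318*34/(3.2*8.8^1.5)*sqrt(pi*2.83/8.8) = 156.11

156.11


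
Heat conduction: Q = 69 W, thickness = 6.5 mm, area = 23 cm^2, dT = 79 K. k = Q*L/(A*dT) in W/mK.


k = 69*6.5/1000/(23/10000*79) = 2.47 W/mK

2.47


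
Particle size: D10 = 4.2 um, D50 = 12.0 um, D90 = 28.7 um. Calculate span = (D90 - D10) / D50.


Span = (28.7 - 4.2) / 12.0 = 24.5 / 12.0 = 2.042

2.042


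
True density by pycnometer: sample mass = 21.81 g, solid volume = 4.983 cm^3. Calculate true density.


TD = 21.81 / 4.983 = 4.377 g/cm^3

4.377


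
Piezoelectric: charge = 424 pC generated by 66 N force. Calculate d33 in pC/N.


d33 = 424 / 66 = 6.4 pC/N

6.4


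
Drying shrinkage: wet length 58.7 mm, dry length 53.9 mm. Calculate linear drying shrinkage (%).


DS = (58.7 - 53.9) / 58.7 * 100 = 8.18%

8.18


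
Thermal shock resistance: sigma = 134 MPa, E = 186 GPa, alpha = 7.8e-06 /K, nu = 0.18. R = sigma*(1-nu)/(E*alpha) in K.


R = 134*(1-0.18)/(186*1000*7.8e-06) = 76 K

76


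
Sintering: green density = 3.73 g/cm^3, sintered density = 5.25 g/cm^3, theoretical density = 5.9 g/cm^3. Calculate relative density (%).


Relative = 5.25 / 5.9 * 100 = 89.0%

89.0


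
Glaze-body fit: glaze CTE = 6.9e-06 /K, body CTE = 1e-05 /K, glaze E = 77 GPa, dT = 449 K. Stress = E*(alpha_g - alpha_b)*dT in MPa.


Stress = 77*1000*(6.9e-06 - 1e-05)*449 = -107.2 MPa

-107.2


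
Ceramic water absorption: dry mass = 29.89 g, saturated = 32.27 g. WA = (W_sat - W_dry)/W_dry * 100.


WA = (32.27 - 29.89) / 29.89 * 100 = 7.96%

7.96


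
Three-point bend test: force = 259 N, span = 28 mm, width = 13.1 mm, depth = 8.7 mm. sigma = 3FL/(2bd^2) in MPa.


sigma = 3*259*28/(2*13.1*8.7^2) = 11.0 MPa

11.0


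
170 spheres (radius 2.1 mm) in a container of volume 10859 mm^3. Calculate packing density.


V_sphere = 4/3*pi*2.1^3 = 38.7924 mm^3
Total V = 170*38.7924 = 6594.708 mm^3
PD = 6594.708 / 10859 = 0.607

0.607


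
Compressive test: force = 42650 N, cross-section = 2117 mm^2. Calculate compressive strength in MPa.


CS = 42650 / 2117 = 20.1 MPa

20.1


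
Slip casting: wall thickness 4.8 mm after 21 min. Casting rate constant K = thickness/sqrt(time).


K = 4.8 / sqrt(21) = 4.8 / 4.5826 = 1.047 mm/min^0.5

1.047


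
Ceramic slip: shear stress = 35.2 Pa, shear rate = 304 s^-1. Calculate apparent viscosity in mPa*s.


eta = tau/gamma * 1000 = 35.2/304 * 1000 = 115.8 mPa*s

115.8


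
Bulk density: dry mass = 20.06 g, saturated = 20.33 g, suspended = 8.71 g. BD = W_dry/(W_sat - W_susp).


BD = 20.06 / (20.33 - 8.71) = 20.06 / 11.62 = 1.726 g/cm^3

1.726


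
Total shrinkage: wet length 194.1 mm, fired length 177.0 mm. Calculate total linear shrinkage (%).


TS = (194.1 - 177.0) / 194.1 * 100 = 8.81%

8.81


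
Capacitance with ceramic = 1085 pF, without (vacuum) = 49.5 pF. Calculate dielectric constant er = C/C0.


er = 1085 / 49.5 = 21.92

21.92


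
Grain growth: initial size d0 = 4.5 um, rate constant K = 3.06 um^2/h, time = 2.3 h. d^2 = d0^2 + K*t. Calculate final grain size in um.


d^2 = 4.5^2 + 3.06*2.3 = 27.288
d = sqrt(27.288) = 5.22 um

5.22


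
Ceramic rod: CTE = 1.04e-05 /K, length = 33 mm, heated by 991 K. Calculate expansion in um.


dL = 1.04e-05 * 33 * 991 * 1000 = 340.111 um

340.111


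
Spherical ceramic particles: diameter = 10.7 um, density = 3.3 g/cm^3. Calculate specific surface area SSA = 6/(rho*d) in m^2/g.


SSA = 6 / (3.3 * 10.7) = 0.17 m^2/g

0.17


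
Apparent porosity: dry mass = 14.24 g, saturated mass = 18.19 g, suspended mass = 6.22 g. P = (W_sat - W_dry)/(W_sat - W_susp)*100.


P = (18.19 - 14.24) / (18.19 - 6.22) * 100 = 3.95 / 11.97 * 100 = 33.0%

33.0


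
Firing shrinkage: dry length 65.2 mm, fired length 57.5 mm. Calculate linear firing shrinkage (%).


FS = (65.2 - 57.5) / 65.2 * 100 = 11.81%

11.81


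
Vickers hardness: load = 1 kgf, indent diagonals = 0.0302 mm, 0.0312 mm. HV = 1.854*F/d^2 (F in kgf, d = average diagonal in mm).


d_avg = (0.0302+0.0312)/2 = 0.0307 mm
HV = 1.854*1/0.0307^2 = 1967

1967


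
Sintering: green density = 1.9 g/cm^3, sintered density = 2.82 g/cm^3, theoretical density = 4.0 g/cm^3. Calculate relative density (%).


Relative = 2.82 / 4.0 * 100 = 70.5%

70.5


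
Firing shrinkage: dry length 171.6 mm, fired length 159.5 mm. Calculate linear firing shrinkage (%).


FS = (171.6 - 159.5) / 171.6 * 100 = 7.05%

7.05


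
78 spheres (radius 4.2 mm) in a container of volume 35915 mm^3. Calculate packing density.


V_sphere = 4/3*pi*4.2^3 = 310.3391 mm^3
Total V = 78*310.3391 = 24206.4498 mm^3
PD = 24206.4498 / 35915 = 0.674

0.674


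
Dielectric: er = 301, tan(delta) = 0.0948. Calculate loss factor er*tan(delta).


Loss = 301 * 0.0948 = 28.535

28.535


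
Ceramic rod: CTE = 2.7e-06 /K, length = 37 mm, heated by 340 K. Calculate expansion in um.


dL = 2.7e-06 * 37 * 340 * 1000 = 33.966 um

33.966


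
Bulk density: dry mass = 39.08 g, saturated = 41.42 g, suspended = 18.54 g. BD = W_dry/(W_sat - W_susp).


BD = 39.08 / (41.42 - 18.54) = 39.08 / 22.88 = 1.708 g/cm^3

1.708


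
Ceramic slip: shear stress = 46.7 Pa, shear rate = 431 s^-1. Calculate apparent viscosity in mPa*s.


eta = tau/gamma * 1000 = 46.7/431 * 1000 = 108.4 mPa*s

108.4


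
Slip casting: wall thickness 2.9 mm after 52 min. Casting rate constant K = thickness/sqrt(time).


K = 2.9 / sqrt(52) = 2.9 / 7.2111 = 0.402 mm/min^0.5

0.402


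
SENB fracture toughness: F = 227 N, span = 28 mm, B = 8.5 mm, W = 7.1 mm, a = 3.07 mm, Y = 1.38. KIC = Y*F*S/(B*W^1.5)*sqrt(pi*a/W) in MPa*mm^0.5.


KIC = 1.38*227*28/(8.5*7.1^1.5)*sqrt(pi*3.07/7.1) = 63.57

63.57


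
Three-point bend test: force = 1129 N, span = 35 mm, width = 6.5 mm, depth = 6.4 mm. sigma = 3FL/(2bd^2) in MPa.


sigma = 3*1129*35/(2*6.5*6.4^2) = 222.6 MPa

222.6


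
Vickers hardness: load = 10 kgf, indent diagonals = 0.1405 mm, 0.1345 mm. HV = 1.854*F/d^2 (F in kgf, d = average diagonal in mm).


d_avg = (0.1405+0.1345)/2 = 0.1375 mm
HV = 1.854*10/0.1375^2 = 981

981


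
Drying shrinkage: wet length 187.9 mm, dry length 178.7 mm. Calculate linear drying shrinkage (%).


DS = (187.9 - 178.7) / 187.9 * 100 = 4.9%

4.9


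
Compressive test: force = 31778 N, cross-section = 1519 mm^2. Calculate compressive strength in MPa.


CS = 31778 / 1519 = 20.9 MPa

20.9


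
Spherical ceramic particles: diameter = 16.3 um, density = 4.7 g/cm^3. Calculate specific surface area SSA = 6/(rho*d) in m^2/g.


SSA = 6 / (4.7 * 16.3) = 0.078 m^2/g

0.078


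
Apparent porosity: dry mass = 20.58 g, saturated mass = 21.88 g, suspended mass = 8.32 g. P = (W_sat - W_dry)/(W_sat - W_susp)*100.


P = (21.88 - 20.58) / (21.88 - 8.32) * 100 = 1.3 / 13.56 * 100 = 9.6%

9.6


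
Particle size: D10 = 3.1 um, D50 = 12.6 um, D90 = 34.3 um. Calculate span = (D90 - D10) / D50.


Span = (34.3 - 3.1) / 12.6 = 31.2 / 12.6 = 2.476

2.476


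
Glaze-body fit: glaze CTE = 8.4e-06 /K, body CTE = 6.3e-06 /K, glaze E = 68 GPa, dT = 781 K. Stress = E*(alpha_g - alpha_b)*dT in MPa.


Stress = 68*1000*(8.4e-06 - 6.3e-06)*781 = 111.5 MPa

111.5


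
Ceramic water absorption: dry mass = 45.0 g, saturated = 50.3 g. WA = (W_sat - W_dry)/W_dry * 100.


WA = (50.3 - 45.0) / 45.0 * 100 = 11.78%

11.78


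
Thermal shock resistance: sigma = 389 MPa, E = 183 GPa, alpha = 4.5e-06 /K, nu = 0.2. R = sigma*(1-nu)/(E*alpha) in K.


R = 389*(1-0.2)/(183*1000*4.5e-06) = 378 K

378


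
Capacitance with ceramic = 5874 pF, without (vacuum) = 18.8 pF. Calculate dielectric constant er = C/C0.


er = 5874 / 18.8 = 312.45

312.45


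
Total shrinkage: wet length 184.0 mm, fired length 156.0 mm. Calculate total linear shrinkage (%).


TS = (184.0 - 156.0) / 184.0 * 100 = 15.22%

15.22


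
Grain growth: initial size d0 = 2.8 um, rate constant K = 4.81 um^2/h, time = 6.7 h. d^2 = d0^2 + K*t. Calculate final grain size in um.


d^2 = 2.8^2 + 4.81*6.7 = 40.067
d = sqrt(40.067) = 6.33 um

6.33


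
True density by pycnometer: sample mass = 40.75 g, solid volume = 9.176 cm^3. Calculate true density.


TD = 40.75 / 9.176 = 4.441 g/cm^3

4.441


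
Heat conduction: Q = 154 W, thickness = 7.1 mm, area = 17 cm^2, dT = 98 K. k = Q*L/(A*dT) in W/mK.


k = 154*7.1/1000/(17/10000*98) = 6.56 W/mK

6.56
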